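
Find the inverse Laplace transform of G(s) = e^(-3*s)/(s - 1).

The factor e^(-3s) signals a time shift by c = 3 (second shifting theorem).
L{e^(t)} = 1/(s - 1), so L^-1{1/(s - 1)} = e^(t).
Hence the inverse is u(t - 3) times that function evaluated at t - 3.

Heaviside(t - 3)*(exp(t - 3))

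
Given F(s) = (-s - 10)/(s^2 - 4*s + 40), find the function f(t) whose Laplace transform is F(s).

f(t) = -2*exp(2*t)*sin(6*t) - exp(2*t)*cos(6*t)

Complete the square in the denominator: s^2 - 4*s + 40 = (s - 2)^2 + 6^2.
Split the numerator to match: -s - 10 = -1·(s - 2) - 2·6.
Invert each term: -1·(s - 2)/((s - 2)^2 + 36) ↔ -e^(2t)cos(6t); -2·6/((s - 2)^2 + 36) ↔ -2e^(2t)sin(6t).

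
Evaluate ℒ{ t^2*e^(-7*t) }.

L{e^(-7t)} = 1/(s + 7).
Then apply L{t^2·g(t)} = (-1)^2 d^2/ds^2[G(s)] with G(s) = 1/(s + 7):
differentiating 2 times and applying the sign gives 2/(s + 7)^3.

2/(s + 7)^3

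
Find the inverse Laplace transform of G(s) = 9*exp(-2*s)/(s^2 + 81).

Heaviside(t - 2)*(sin(9*t - 18))

The factor e^(-2s) signals a time shift by c = 2 (second shifting theorem).
L{sin(9t)} = 9/(s^2 + 81), so L^-1{9/(s^2 + 81)} = sin(9*t).
Hence the inverse is u(t - 2) times that function evaluated at t - 2.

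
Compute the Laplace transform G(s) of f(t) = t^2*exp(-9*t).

L{e^(-9t)} = 1/(s + 9).
Then apply L{t^2·g(t)} = (-1)^2 d^2/ds^2[H(s)] with H(s) = 1/(s + 9):
differentiating 2 times and applying the sign gives 2/(s + 9)^3.

G(s) = 2/(s + 9)^3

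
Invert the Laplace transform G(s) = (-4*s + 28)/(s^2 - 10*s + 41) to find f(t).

f(t) = 2*exp(5*t)*sin(4*t) - 4*exp(5*t)*cos(4*t)

Complete the square in the denominator: s^2 - 10*s + 41 = (s - 5)^2 + 4^2.
Split the numerator to match: -4*s + 28 = -4·(s - 5) + 2·4.
Invert each term: -4·(s - 5)/((s - 5)^2 + 16) ↔ -4e^(5t)cos(4t); 2·4/((s - 5)^2 + 16) ↔ 2e^(5t)sin(4t).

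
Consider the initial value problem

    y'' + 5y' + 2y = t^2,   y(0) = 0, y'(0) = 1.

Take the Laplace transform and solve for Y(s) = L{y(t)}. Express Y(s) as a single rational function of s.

Y(s) = (s^3 + 2)/(s^5 + 5*s^4 + 2*s^3)

Take the Laplace transform of both sides.
With L{y''} = s^2 Y - s·y(0) - y'(0) and L{y'} = sY - y(0), with y(0) = 0, y'(0) = 1: the LHS transforms to (s^2 + 5*s + 2)Y - (1).
The right side is L{t^2} = 2/s^3.
So (s^2 + 5*s + 2)Y = 2/s^3 + (1).
Isolate Y and clear denominators.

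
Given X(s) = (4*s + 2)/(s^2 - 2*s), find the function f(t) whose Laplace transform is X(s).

Factor the denominator: s^2 - 2*s = s*(s - 2).
Partial fraction decomposition gives [-1/s] + [5/(s - 2)].
Invert each term: -1/(s - 0) ↔ -e^(0t); 5/(s - 2) ↔ 5e^(2t).

f(t) = 5*exp(2*t) - 1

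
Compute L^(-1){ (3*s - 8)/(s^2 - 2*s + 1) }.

Factor the denominator: s^2 - 2*s + 1 = (s - 1)^2.
Partial fraction decomposition gives [3/(s - 1)] + [-5/(s - 1)^2].
Invert each term: 3/(s - 1) ↔ 3e^(t); -5/(s - 1)^2 ↔ -5t·e^(t).

-5*t*exp(t) + 3*exp(t)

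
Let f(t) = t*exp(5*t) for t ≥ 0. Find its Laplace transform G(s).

G(s) = (s - 5)^(-2)

L{e^(5t)} = 1/(s - 5).
Then apply L{t·g(t)} = -d/ds[H(s)] with H(s) = 1/(s - 5):
differentiating 1 time and applying the sign gives (s - 5)^(-2).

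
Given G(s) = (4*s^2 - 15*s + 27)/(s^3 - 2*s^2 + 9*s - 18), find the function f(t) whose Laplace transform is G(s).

Factor the denominator: s^3 - 2*s^2 + 9*s - 18 = (s - 2)*(s^2 + 9).
Partial fraction decomposition gives [1/(s - 2)] + [3*s/(s^2 + 9)] + [-9/(s^2 + 9)].
Invert each term: 1/(s - 2) ↔ e^(2t); 3·s/(s^2 + 9) ↔ 3cos(3t); -3·3/(s^2 + 9) ↔ -3sin(3t).

f(t) = exp(2*t) - 3*sin(3*t) + 3*cos(3*t)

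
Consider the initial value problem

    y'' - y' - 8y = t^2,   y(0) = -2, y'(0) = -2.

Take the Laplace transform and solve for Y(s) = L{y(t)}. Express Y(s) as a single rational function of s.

Y(s) = (-2*s^4 + 2)/(s^5 - s^4 - 8*s^3)

Take the Laplace transform of both sides.
The derivative rules (L{y''} = s^2 Y - s·y(0) - y'(0) and L{y'} = sY - y(0), with y(0) = -2, y'(0) = -2) turn the left side into (s^2 - s - 8)Y - (-2*s).
The right side is L{t^2} = 2/s^3.
So (s^2 - s - 8)Y = 2/s^3 + (-2*s).
Solve for Y(s) and write it as one ratio of polynomials.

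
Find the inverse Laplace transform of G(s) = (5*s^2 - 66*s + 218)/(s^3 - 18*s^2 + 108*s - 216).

Factor the denominator: s^3 - 18*s^2 + 108*s - 216 = (s - 6)^3.
Partial fraction decomposition gives [5/(s - 6)] + [-6/(s - 6)^2] + [2/(s - 6)^3].
Invert each term: 5/(s - 6) ↔ 5e^(6t); -6/(s - 6)^2 ↔ -6t·e^(6t); 2/(s - 6)^3 ↔ (1)t^2·e^(6t).

t^2*exp(6*t) - 6*t*exp(6*t) + 5*exp(6*t)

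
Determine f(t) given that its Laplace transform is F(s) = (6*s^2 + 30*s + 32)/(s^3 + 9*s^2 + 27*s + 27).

f(t) = -2*t^2*exp(-3*t) - 6*t*exp(-3*t) + 6*exp(-3*t)

Factor the denominator: s^3 + 9*s^2 + 27*s + 27 = (s + 3)^3.
Partial fraction decomposition gives [6/(s + 3)] + [-6/(s + 3)^2] + [-4/(s + 3)^3].
Invert each term: 6/(s + 3) ↔ 6e^(-3t); -6/(s + 3)^2 ↔ -6t·e^(-3t); -4/(s + 3)^3 ↔ (-2)t^2·e^(-3t).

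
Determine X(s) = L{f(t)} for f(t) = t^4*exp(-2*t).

X(s) = 24/(s + 2)^5

L{t^4} = 4!/s^5 = 24/s^5.
By the first shifting theorem, multiplying by e^(-2t) replaces s with s + 2.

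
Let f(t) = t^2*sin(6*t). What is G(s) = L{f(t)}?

G(s) = 36*(s^2 - 12)/(s^2 + 36)^3

L{sin(6t)} = 6/(s^2 + 36).
Then apply L{t^2·g(t)} = (-1)^2 d^2/ds^2[H(s)] with H(s) = 6/(s^2 + 36):
differentiating 2 times and applying the sign gives 36*(s^2 - 12)/(s^2 + 36)^3.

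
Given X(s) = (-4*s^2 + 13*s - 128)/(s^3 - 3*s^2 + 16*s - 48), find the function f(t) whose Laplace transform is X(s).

Factor the denominator: s^3 - 3*s^2 + 16*s - 48 = (s - 3)*(s^2 + 16).
Partial fraction decomposition gives [-5/(s - 3)] + [s/(s^2 + 16)] + [16/(s^2 + 16)].
Invert each term: -5/(s - 3) ↔ -5e^(3t); 1·s/(s^2 + 16) ↔ cos(4t); 4·4/(s^2 + 16) ↔ 4sin(4t).

f(t) = -5*exp(3*t) + 4*sin(4*t) + cos(4*t)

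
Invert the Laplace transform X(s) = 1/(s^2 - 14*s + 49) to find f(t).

f(t) = t*exp(7*t)

Rewrite the denominator: s^2 - 14*s + 49 = (s - 7)^2.
The form in (s - 7) signals a first-shifting-theorem factor e^(7t).
Since L{t} = 1!/s^2 = 1/s^2, the inverse is t*e^(7*t).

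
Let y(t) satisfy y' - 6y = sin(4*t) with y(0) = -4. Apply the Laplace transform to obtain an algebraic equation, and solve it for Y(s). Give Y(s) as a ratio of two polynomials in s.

Transform both sides with L{·}.
With L{y'} = sY - y(0) = sY - (-4): the LHS transforms to (s - 6)Y - (-4).
The right side is L{sin(4*t)} = 4/(s^2 + 16).
So (s - 6)Y = 4/(s^2 + 16) + (-4).
Isolate Y and clear denominators.

Y(s) = (-4*s^2 - 60)/(s^3 - 6*s^2 + 16*s - 96)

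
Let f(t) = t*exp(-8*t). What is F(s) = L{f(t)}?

F(s) = (s + 8)^(-2)

L{e^(-8t)} = 1/(s + 8).
Then apply L{t·g(t)} = -d/ds[G(s)] with G(s) = 1/(s + 8):
differentiating 1 time and applying the sign gives (s + 8)^(-2).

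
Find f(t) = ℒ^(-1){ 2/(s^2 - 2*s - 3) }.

f(t) = exp(t)*sinh(2*t)

Rewrite the denominator: s^2 - 2*s - 3 = (s - 1)^2 - 4.
The form in (s - 1) signals a first-shifting-theorem factor e^(t).
Since L{sinh(2t)} = 2/(s^2 - 4), the inverse is e^(t)*sinh(2*t).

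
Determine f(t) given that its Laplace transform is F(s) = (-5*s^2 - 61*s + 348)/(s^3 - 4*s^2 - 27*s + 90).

f(t) = -6*exp(6*t) - 5*exp(3*t) + 6*exp(-5*t)

Factor the denominator: s^3 - 4*s^2 - 27*s + 90 = (s - 6)*(s - 3)*(s + 5).
Partial fraction decomposition gives [-5/(s - 3)] + [-6/(s - 6)] + [6/(s + 5)].
Invert each term: -5/(s - 3) ↔ -5e^(3t); -6/(s - 6) ↔ -6e^(6t); 6/(s + 5) ↔ 6e^(-5t).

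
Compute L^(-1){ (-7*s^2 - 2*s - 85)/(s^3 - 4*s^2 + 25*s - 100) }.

-5*exp(4*t) - 2*sin(5*t) - 2*cos(5*t)

Factor the denominator: s^3 - 4*s^2 + 25*s - 100 = (s - 4)*(s^2 + 25).
Partial fraction decomposition gives [-5/(s - 4)] + [-2*s/(s^2 + 25)] + [-10/(s^2 + 25)].
Invert each term: -5/(s - 4) ↔ -5e^(4t); -2·s/(s^2 + 25) ↔ -2cos(5t); -2·5/(s^2 + 25) ↔ -2sin(5t).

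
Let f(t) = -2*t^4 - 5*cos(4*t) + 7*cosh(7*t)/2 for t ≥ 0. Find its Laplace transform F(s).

By linearity of the Laplace transform, transform each term separately.
(-5)·[L{cos(4t)} = s/(s^2 + 16)]; (-2)·[L{t^4} = 4!/s^5 = 24/s^5]; (7/2)·[L{cosh(7t)} = s/(s^2 - 49)].

F(s) = -5*s/(s^2 + 16) + 7*s/(2*(s^2 - 49)) - 48/s^5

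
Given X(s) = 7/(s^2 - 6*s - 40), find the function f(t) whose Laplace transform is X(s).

f(t) = exp(3*t)*sinh(7*t)

Rewrite the denominator: s^2 - 6*s - 40 = (s - 3)^2 - 49.
The form in (s - 3) signals a first-shifting-theorem factor e^(3t).
Since L{sinh(7t)} = 7/(s^2 - 49), the inverse is exp(3*t)*sinh(7*t).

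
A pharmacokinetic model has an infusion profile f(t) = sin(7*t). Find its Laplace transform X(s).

X(s) = 7/(s^2 + 49)

L{sin(7t)} = 7/(s^2 + 49).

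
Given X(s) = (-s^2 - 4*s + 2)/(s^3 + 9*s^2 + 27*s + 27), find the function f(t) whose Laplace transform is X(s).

f(t) = 5*t^2*exp(-3*t)/2 + 2*t*exp(-3*t) - exp(-3*t)

Factor the denominator: s^3 + 9*s^2 + 27*s + 27 = (s + 3)^3.
Partial fraction decomposition gives [-1/(s + 3)] + [2/(s + 3)^2] + [5/(s + 3)^3].
Invert each term: -1/(s + 3) ↔ -e^(-3t); 2/(s + 3)^2 ↔ 2t·e^(-3t); 5/(s + 3)^3 ↔ (5/2)t^2·e^(-3t).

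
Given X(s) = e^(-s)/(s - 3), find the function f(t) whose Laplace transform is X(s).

f(t) = Heaviside(t - 1)*(exp(3*t - 3))

The factor e^(-s) signals a time shift by c = 1 (second shifting theorem).
L{e^(3t)} = 1/(s - 3), so L^-1{1/(s - 3)} = e^(3*t).
Hence the inverse is u(t - 1) times that function evaluated at t - 1.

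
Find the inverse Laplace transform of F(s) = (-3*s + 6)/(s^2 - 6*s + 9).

-3*t*exp(3*t) - 3*exp(3*t)

Factor the denominator: s^2 - 6*s + 9 = (s - 3)^2.
Partial fraction decomposition gives [-3/(s - 3)] + [-3/(s - 3)^2].
Invert each term: -3/(s - 3) ↔ -3e^(3t); -3/(s - 3)^2 ↔ -3t·e^(3t).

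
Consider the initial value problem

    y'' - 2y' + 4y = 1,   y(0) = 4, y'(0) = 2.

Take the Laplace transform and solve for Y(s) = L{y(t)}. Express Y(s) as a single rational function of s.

Apply the Laplace transform to the equation.
With L{y''} = s^2 Y - s·y(0) - y'(0) and L{y'} = sY - y(0), with y(0) = 4, y'(0) = 2: the LHS transforms to (s^2 - 2*s + 4)Y - (4*s - 6).
The right side is L{1} = 1/s.
So (s^2 - 2*s + 4)Y = 1/s + (4*s - 6).
Isolate Y and clear denominators.

Y(s) = (4*s^2 - 6*s + 1)/(s^3 - 2*s^2 + 4*s)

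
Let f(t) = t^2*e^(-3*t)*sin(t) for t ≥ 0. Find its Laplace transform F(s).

F(s) = 2*(3*s^2 + 18*s + 26)/(s^2 + 6*s + 10)^3

L{sin(t)} = 1/(s^2 + 1).
Multiplying by e^(-3t) shifts s → s + 3, so L{e^(-3*t)*sin(t)} = 1/((s + 3)^2 + 1).
Then apply L{t^2·g(t)} = (-1)^2 d^2/ds^2[G(s)] with G(s) = 1/((s + 3)^2 + 1):
differentiating 2 times and applying the sign gives 2*(3*s^2 + 18*s + 26)/(s^2 + 6*s + 10)^3.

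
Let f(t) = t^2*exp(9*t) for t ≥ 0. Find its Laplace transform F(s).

L{e^(9t)} = 1/(s - 9).
Then apply L{t^2·g(t)} = (-1)^2 d^2/ds^2[G(s)] with G(s) = 1/(s - 9):
differentiating 2 times and applying the sign gives 2/(s - 9)^3.

F(s) = 2/(s - 9)^3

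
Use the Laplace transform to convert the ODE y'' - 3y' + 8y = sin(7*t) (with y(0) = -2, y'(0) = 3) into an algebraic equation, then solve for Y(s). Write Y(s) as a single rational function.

Y(s) = (-2*s^3 + 9*s^2 - 98*s + 448)/(s^4 - 3*s^3 + 57*s^2 - 147*s + 392)

Take the Laplace transform of both sides.
Using L{y''} = s^2 Y - s·y(0) - y'(0) and L{y'} = sY - y(0), with y(0) = -2, y'(0) = 3, the left side becomes (s^2 - 3*s + 8)Y - (-2*s + 9).
The right side is L{sin(7*t)} = 7/(s^2 + 49).
So (s^2 - 3*s + 8)Y = 7/(s^2 + 49) + (-2*s + 9).
Isolate Y and clear denominators.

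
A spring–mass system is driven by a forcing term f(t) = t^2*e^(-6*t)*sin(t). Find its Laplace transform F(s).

L{sin(t)} = 1/(s^2 + 1).
Multiplying by e^(-6t) shifts s → s + 6, so L{e^(-6*t)*sin(t)} = 1/((s + 6)^2 + 1).
Then apply L{t^2·g(t)} = (-1)^2 d^2/ds^2[G(s)] with G(s) = 1/((s + 6)^2 + 1):
differentiating 2 times and applying the sign gives 2*(3*s^2 + 36*s + 107)/(s^2 + 12*s + 37)^3.

F(s) = 2*(3*s^2 + 36*s + 107)/(s^2 + 12*s + 37)^3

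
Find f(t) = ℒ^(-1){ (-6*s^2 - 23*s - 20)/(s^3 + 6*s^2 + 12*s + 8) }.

Factor the denominator: s^3 + 6*s^2 + 12*s + 8 = (s + 2)^3.
Partial fraction decomposition gives [-6/(s + 2)] + [(s + 2)^(-2)] + [2/(s + 2)^3].
Invert each term: -6/(s + 2) ↔ -6e^(-2t); 1/(s + 2)^2 ↔ t·e^(-2t); 2/(s + 2)^3 ↔ (1)t^2·e^(-2t).

f(t) = t^2*exp(-2*t) + t*exp(-2*t) - 6*exp(-2*t)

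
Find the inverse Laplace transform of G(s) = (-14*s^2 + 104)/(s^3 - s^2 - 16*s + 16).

Factor the denominator: s^3 - s^2 - 16*s + 16 = (s - 4)*(s - 1)*(s + 4).
Partial fraction decomposition gives [-5/(s - 4)] + [-3/(s + 4)] + [-6/(s - 1)].
Invert each term: -5/(s - 4) ↔ -5e^(4t); -3/(s + 4) ↔ -3e^(-4t); -6/(s - 1) ↔ -6e^(t).

-5*exp(4*t) - 6*exp(t) - 3*exp(-4*t)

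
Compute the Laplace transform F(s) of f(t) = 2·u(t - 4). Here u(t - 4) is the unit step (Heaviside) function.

By the second shifting theorem, L{u(t - c)·g(t - c)} = e^(-cs)·G(s) with c = 4 and G(s) = L{g(t)}.
L{2} = 2/s.

F(s) = 2*exp(-4*s)/s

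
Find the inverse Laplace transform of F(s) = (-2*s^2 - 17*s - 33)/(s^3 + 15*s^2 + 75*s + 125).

Factor the denominator: s^3 + 15*s^2 + 75*s + 125 = (s + 5)^3.
Partial fraction decomposition gives [-2/(s + 5)] + [3/(s + 5)^2] + [2/(s + 5)^3].
Invert each term: -2/(s + 5) ↔ -2e^(-5t); 3/(s + 5)^2 ↔ 3t·e^(-5t); 2/(s + 5)^3 ↔ (1)t^2·e^(-5t).

t^2*exp(-5*t) + 3*t*exp(-5*t) - 2*exp(-5*t)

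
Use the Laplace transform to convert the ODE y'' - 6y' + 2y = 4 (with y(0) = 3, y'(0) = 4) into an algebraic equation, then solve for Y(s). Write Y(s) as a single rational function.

Take the Laplace transform of both sides.
The derivative rules (L{y''} = s^2 Y - s·y(0) - y'(0) and L{y'} = sY - y(0), with y(0) = 3, y'(0) = 4) turn the left side into (s^2 - 6*s + 2)Y - (3*s - 14).
The right side is L{4} = 4/s.
So (s^2 - 6*s + 2)Y = 4/s + (3*s - 14).
Divide through and combine into a single rational function.

Y(s) = (3*s^2 - 14*s + 4)/(s^3 - 6*s^2 + 2*s)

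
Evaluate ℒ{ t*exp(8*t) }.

L{t} = 1!/s^2 = 1/s^2.
By the first shifting theorem, multiplying by e^(8t) replaces s with s - 8.

(s - 8)^(-2)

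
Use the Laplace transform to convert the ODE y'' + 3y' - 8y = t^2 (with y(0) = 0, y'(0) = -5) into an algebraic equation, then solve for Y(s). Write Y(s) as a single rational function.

Take the Laplace transform of both sides.
With L{y''} = s^2 Y - s·y(0) - y'(0) and L{y'} = sY - y(0), with y(0) = 0, y'(0) = -5: the LHS transforms to (s^2 + 3*s - 8)Y - (-5).
The right side is L{t^2} = 2/s^3.
So (s^2 + 3*s - 8)Y = 2/s^3 + (-5).
Divide through and combine into a single rational function.

Y(s) = (-5*s^3 + 2)/(s^5 + 3*s^4 - 8*s^3)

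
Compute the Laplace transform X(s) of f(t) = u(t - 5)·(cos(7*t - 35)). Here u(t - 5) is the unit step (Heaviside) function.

By the second shifting theorem, L{u(t - c)·g(t - c)} = e^(-cs)·G(s) with c = 5 and G(s) = L{g(t)}.
L{cos(7t)} = s/(s^2 + 49).

X(s) = s*exp(-5*s)/(s^2 + 49)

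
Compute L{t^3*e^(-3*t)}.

L{t^3} = 3!/s^4 = 6/s^4.
By the first shifting theorem, multiplying by e^(-3t) replaces s with s + 3.

6/(s + 3)^4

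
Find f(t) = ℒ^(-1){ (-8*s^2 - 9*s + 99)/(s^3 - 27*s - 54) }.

Factor the denominator: s^3 - 27*s - 54 = (s - 6)*(s + 3)^2.
Partial fraction decomposition gives [-5/(s + 3)] + [-6/(s + 3)^2] + [-3/(s - 6)].
Invert each term: -5/(s + 3) ↔ -5e^(-3t); -6/(s + 3)^2 ↔ -6t·e^(-3t); -3/(s - 6) ↔ -3e^(6t).

f(t) = -6*t*exp(-3*t) - 3*exp(6*t) - 5*exp(-3*t)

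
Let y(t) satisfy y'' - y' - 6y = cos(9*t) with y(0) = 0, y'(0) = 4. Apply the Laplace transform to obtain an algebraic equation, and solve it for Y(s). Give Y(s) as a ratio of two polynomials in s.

Y(s) = (4*s^2 + s + 324)/(s^4 - s^3 + 75*s^2 - 81*s - 486)

Transform both sides with L{·}.
Using L{y''} = s^2 Y - s·y(0) - y'(0) and L{y'} = sY - y(0), with y(0) = 0, y'(0) = 4, the left side becomes (s^2 - s - 6)Y - (4).
The right side is L{cos(9*t)} = s/(s^2 + 81).
So (s^2 - s - 6)Y = s/(s^2 + 81) + (4).
Isolate Y and clear denominators.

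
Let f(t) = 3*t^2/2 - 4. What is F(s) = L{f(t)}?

The transform is linear, so treat each term independently.
L{-4} = -4/s; (3/2)·[L{t^2} = 2!/s^3 = 2/s^3].

F(s) = -4/s + 3/s^3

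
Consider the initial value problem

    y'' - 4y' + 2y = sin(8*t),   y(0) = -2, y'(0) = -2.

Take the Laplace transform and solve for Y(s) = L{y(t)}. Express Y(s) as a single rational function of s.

Y(s) = (-2*s^3 + 6*s^2 - 128*s + 392)/(s^4 - 4*s^3 + 66*s^2 - 256*s + 128)

Transform both sides with L{·}.
The derivative rules (L{y''} = s^2 Y - s·y(0) - y'(0) and L{y'} = sY - y(0), with y(0) = -2, y'(0) = -2) turn the left side into (s^2 - 4*s + 2)Y - (-2*s + 6).
The right side is L{sin(8*t)} = 8/(s^2 + 64).
So (s^2 - 4*s + 2)Y = 8/(s^2 + 64) + (-2*s + 6).
Solve for Y(s) and write it as one ratio of polynomials.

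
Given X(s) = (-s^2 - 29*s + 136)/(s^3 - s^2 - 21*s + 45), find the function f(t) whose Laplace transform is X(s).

f(t) = 5*t*exp(3*t) - 5*exp(3*t) + 4*exp(-5*t)

Factor the denominator: s^3 - s^2 - 21*s + 45 = (s - 3)^2*(s + 5).
Partial fraction decomposition gives [-5/(s - 3)] + [5/(s - 3)^2] + [4/(s + 5)].
Invert each term: -5/(s - 3) ↔ -5e^(3t); 5/(s - 3)^2 ↔ 5t·e^(3t); 4/(s + 5) ↔ 4e^(-5t).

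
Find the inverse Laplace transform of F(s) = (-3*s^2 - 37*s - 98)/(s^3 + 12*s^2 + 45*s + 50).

Factor the denominator: s^3 + 12*s^2 + 45*s + 50 = (s + 2)*(s + 5)^2.
Partial fraction decomposition gives [1/(s + 5)] + [-4/(s + 5)^2] + [-4/(s + 2)].
Invert each term: 1/(s + 5) ↔ e^(-5t); -4/(s + 5)^2 ↔ -4t·e^(-5t); -4/(s + 2) ↔ -4e^(-2t).

-4*t*exp(-5*t) - 4*exp(-2*t) + exp(-5*t)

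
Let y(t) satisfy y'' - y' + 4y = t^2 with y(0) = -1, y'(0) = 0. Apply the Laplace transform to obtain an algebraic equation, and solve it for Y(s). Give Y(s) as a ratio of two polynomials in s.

Y(s) = (-s^4 + s^3 + 2)/(s^5 - s^4 + 4*s^3)

Take the Laplace transform of both sides.
Using L{y''} = s^2 Y - s·y(0) - y'(0) and L{y'} = sY - y(0), with y(0) = -1, y'(0) = 0, the left side becomes (s^2 - s + 4)Y - (-s + 1).
The right side is L{t^2} = 2/s^3.
So (s^2 - s + 4)Y = 2/s^3 + (-s + 1).
Isolate Y and clear denominators.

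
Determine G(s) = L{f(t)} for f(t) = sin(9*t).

L{sin(9t)} = 9/(s^2 + 81).

G(s) = 9/(s^2 + 81)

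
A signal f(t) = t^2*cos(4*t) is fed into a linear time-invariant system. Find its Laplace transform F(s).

L{cos(4t)} = s/(s^2 + 16).
Then apply L{t^2·g(t)} = (-1)^2 d^2/ds^2[G(s)] with G(s) = s/(s^2 + 16):
differentiating 2 times and applying the sign gives 2*s*(s^2 - 48)/(s^2 + 16)^3.

F(s) = 2*s*(s^2 - 48)/(s^2 + 16)^3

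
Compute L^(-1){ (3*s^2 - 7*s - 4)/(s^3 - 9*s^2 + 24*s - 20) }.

Factor the denominator: s^3 - 9*s^2 + 24*s - 20 = (s - 5)*(s - 2)^2.
Partial fraction decomposition gives [-1/(s - 2)] + [2/(s - 2)^2] + [4/(s - 5)].
Invert each term: -1/(s - 2) ↔ -e^(2t); 2/(s - 2)^2 ↔ 2t·e^(2t); 4/(s - 5) ↔ 4e^(5t).

2*t*exp(2*t) + 4*exp(5*t) - exp(2*t)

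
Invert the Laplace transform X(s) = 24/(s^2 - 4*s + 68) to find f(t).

f(t) = 3*exp(2*t)*sin(8*t)

Rewrite the denominator: s^2 - 4*s + 68 = (s - 2)^2 + 64.
The form in (s - 2) signals a first-shifting-theorem factor e^(2t).
Since L{sin(8t)} = 8/(s^2 + 64), the inverse is e^(2*t)*sin(8*t), scaled by 3.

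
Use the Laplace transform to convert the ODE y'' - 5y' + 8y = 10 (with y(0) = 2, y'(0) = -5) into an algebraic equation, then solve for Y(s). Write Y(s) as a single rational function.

Y(s) = (2*s^2 - 15*s + 10)/(s^3 - 5*s^2 + 8*s)

Take the Laplace transform of both sides.
The derivative rules (L{y''} = s^2 Y - s·y(0) - y'(0) and L{y'} = sY - y(0), with y(0) = 2, y'(0) = -5) turn the left side into (s^2 - 5*s + 8)Y - (2*s - 15).
The right side is L{10} = 10/s.
So (s^2 - 5*s + 8)Y = 10/s + (2*s - 15).
Isolate Y and clear denominators.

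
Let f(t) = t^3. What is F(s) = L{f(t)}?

L{t^3} = 3!/s^4 = 6/s^4.

F(s) = 6/s^4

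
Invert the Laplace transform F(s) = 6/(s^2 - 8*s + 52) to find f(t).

f(t) = exp(4*t)*sin(6*t)

Rewrite the denominator: s^2 - 8*s + 52 = (s - 4)^2 + 36.
The form in (s - 4) signals a first-shifting-theorem factor e^(4t).
Since L{sin(6t)} = 6/(s^2 + 36), the inverse is e^(4*t)*sin(6*t).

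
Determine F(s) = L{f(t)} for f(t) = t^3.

L{t^3} = 3!/s^4 = 6/s^4.

F(s) = 6/s^4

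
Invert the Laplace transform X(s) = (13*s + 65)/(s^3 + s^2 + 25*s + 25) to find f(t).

Factor the denominator: s^3 + s^2 + 25*s + 25 = (s + 1)*(s^2 + 25).
Partial fraction decomposition gives [2/(s + 1)] + [-2*s/(s^2 + 25)] + [15/(s^2 + 25)].
Invert each term: 2/(s + 1) ↔ 2e^(-t); -2·s/(s^2 + 25) ↔ -2cos(5t); 3·5/(s^2 + 25) ↔ 3sin(5t).

f(t) = 3*sin(5*t) - 2*cos(5*t) + 2*exp(-t)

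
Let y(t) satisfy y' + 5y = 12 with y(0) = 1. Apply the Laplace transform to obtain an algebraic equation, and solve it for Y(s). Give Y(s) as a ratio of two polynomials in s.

Y(s) = (s + 12)/(s^2 + 5*s)

Laplace-transform each side.
With L{y'} = sY - y(0) = sY - 1: the LHS transforms to (s + 5)Y - (1).
The right side is L{12} = 12/s.
So (s + 5)Y = 12/s + (1).
Solve for Y(s) and write it as one ratio of polynomials.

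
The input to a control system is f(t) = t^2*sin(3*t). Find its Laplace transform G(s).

L{sin(3t)} = 3/(s^2 + 9).
Then apply L{t^2·g(t)} = (-1)^2 d^2/ds^2[H(s)] with H(s) = 3/(s^2 + 9):
differentiating 2 times and applying the sign gives 18*(s^2 - 3)/(s^2 + 9)^3.

G(s) = 18*(s^2 - 3)/(s^2 + 9)^3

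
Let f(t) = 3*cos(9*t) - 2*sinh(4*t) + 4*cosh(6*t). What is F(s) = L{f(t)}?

F(s) = 3*s/(s^2 + 81) + 4*s/(s^2 - 36) - 8/(s^2 - 16)

The transform is linear, so treat each term independently.
(-2)·[L{sinh(4t)} = 4/(s^2 - 16)]; (4)·[L{cosh(6t)} = s/(s^2 - 36)]; (3)·[L{cos(9t)} = s/(s^2 + 81)].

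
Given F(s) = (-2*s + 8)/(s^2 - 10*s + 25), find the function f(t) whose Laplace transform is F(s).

f(t) = -2*t*exp(5*t) - 2*exp(5*t)

Factor the denominator: s^2 - 10*s + 25 = (s - 5)^2.
Partial fraction decomposition gives [-2/(s - 5)] + [-2/(s - 5)^2].
Invert each term: -2/(s - 5) ↔ -2e^(5t); -2/(s - 5)^2 ↔ -2t·e^(5t).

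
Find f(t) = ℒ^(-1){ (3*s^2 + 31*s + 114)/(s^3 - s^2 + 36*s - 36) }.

f(t) = 4*exp(t) + 5*sin(6*t) - cos(6*t)

Factor the denominator: s^3 - s^2 + 36*s - 36 = (s - 1)*(s^2 + 36).
Partial fraction decomposition gives [4/(s - 1)] + [-s/(s^2 + 36)] + [30/(s^2 + 36)].
Invert each term: 4/(s - 1) ↔ 4e^(t); -1·s/(s^2 + 36) ↔ -cos(6t); 5·6/(s^2 + 36) ↔ 5sin(6t).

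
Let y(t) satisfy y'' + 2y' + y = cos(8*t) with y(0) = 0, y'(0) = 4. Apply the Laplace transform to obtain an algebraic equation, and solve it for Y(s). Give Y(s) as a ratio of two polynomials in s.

Y(s) = (4*s^2 + s + 256)/(s^4 + 2*s^3 + 65*s^2 + 128*s + 64)

Take the Laplace transform of both sides.
The derivative rules (L{y''} = s^2 Y - s·y(0) - y'(0) and L{y'} = sY - y(0), with y(0) = 0, y'(0) = 4) turn the left side into (s^2 + 2*s + 1)Y - (4).
The right side is L{cos(8*t)} = s/(s^2 + 64).
So (s^2 + 2*s + 1)Y = s/(s^2 + 64) + (4).
Solve for Y(s) and write it as one ratio of polynomials.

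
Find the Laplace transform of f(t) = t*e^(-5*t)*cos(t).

(s + 4)*(s + 6)/(s^2 + 10*s + 26)^2

L{cos(t)} = s/(s^2 + 1).
Multiplying by e^(-5t) shifts s → s + 5, so L{e^(-5*t)*cos(t)} = (s + 5)/((s + 5)^2 + 1).
Then apply L{t·g(t)} = -d/ds[G(s)] with G(s) = (s + 5)/((s + 5)^2 + 1):
differentiating 1 time and applying the sign gives (s + 4)*(s + 6)/(s^2 + 10*s + 26)^2.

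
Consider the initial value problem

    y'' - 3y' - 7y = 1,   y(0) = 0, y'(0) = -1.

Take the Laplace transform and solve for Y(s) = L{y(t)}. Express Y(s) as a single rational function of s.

Laplace-transform each side.
Using L{y''} = s^2 Y - s·y(0) - y'(0) and L{y'} = sY - y(0), with y(0) = 0, y'(0) = -1, the left side becomes (s^2 - 3*s - 7)Y - (-1).
The right side is L{1} = 1/s.
So (s^2 - 3*s - 7)Y = 1/s + (-1).
Solve for Y(s) and write it as one ratio of polynomials.

Y(s) = (-s + 1)/(s^3 - 3*s^2 - 7*s)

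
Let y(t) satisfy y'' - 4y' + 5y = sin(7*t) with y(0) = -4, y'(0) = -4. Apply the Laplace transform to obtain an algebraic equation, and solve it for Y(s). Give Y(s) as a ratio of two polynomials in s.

Y(s) = (-4*s^3 + 12*s^2 - 196*s + 595)/(s^4 - 4*s^3 + 54*s^2 - 196*s + 245)

Apply the Laplace transform to the equation.
Using L{y''} = s^2 Y - s·y(0) - y'(0) and L{y'} = sY - y(0), with y(0) = -4, y'(0) = -4, the left side becomes (s^2 - 4*s + 5)Y - (-4*s + 12).
The right side is L{sin(7*t)} = 7/(s^2 + 49).
So (s^2 - 4*s + 5)Y = 7/(s^2 + 49) + (-4*s + 12).
Divide through and combine into a single rational function.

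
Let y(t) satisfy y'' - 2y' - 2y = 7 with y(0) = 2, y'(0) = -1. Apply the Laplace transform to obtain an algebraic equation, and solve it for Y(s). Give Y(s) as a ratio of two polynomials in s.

Y(s) = (2*s^2 - 5*s + 7)/(s^3 - 2*s^2 - 2*s)

Apply the Laplace transform to the equation.
With L{y''} = s^2 Y - s·y(0) - y'(0) and L{y'} = sY - y(0), with y(0) = 2, y'(0) = -1: the LHS transforms to (s^2 - 2*s - 2)Y - (2*s - 5).
The right side is L{7} = 7/s.
So (s^2 - 2*s - 2)Y = 7/s + (2*s - 5).
Isolate Y and clear denominators.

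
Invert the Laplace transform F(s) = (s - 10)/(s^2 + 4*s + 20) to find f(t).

Complete the square in the denominator: s^2 + 4*s + 20 = (s + 2)^2 + 4^2.
Split the numerator to match: s - 10 = 1·(s + 2) - 3·4.
Invert each term: 1·(s + 2)/((s + 2)^2 + 16) ↔ e^(-2t)cos(4t); -3·4/((s + 2)^2 + 16) ↔ -3e^(-2t)sin(4t).

f(t) = -3*exp(-2*t)*sin(4*t) + exp(-2*t)*cos(4*t)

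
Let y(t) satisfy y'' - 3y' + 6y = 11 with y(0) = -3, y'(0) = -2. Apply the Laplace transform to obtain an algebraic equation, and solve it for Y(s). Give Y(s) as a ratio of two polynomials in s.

Take the Laplace transform of both sides.
The derivative rules (L{y''} = s^2 Y - s·y(0) - y'(0) and L{y'} = sY - y(0), with y(0) = -3, y'(0) = -2) turn the left side into (s^2 - 3*s + 6)Y - (-3*s + 7).
The right side is L{11} = 11/s.
So (s^2 - 3*s + 6)Y = 11/s + (-3*s + 7).
Divide through and combine into a single rational function.

Y(s) = (-3*s^2 + 7*s + 11)/(s^3 - 3*s^2 + 6*s)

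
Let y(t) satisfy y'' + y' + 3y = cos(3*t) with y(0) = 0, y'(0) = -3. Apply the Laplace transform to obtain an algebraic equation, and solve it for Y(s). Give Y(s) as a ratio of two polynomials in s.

Transform both sides with L{·}.
Using L{y''} = s^2 Y - s·y(0) - y'(0) and L{y'} = sY - y(0), with y(0) = 0, y'(0) = -3, the left side becomes (s^2 + s + 3)Y - (-3).
The right side is L{cos(3*t)} = s/(s^2 + 9).
So (s^2 + s + 3)Y = s/(s^2 + 9) + (-3).
Divide through and combine into a single rational function.

Y(s) = (-3*s^2 + s - 27)/(s^4 + s^3 + 12*s^2 + 9*s + 27)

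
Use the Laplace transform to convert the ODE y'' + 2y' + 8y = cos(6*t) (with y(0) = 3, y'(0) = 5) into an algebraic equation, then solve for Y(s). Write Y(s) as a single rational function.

Y(s) = (3*s^3 + 11*s^2 + 109*s + 396)/(s^4 + 2*s^3 + 44*s^2 + 72*s + 288)

Transform both sides with L{·}.
With L{y''} = s^2 Y - s·y(0) - y'(0) and L{y'} = sY - y(0), with y(0) = 3, y'(0) = 5: the LHS transforms to (s^2 + 2*s + 8)Y - (3*s + 11).
The right side is L{cos(6*t)} = s/(s^2 + 36).
So (s^2 + 2*s + 8)Y = s/(s^2 + 36) + (3*s + 11).
Solve for Y(s) and write it as one ratio of polynomials.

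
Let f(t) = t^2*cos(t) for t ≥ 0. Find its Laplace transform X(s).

L{cos(t)} = s/(s^2 + 1).
Then apply L{t^2·g(t)} = (-1)^2 d^2/ds^2[G(s)] with G(s) = s/(s^2 + 1):
differentiating 2 times and applying the sign gives 2*s*(s^2 - 3)/(s^2 + 1)^3.

X(s) = 2*s*(s^2 - 3)/(s^2 + 1)^3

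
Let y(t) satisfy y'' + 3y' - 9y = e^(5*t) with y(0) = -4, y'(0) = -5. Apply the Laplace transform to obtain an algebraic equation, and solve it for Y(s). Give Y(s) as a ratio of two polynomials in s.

Transform both sides with L{·}.
With L{y''} = s^2 Y - s·y(0) - y'(0) and L{y'} = sY - y(0), with y(0) = -4, y'(0) = -5: the LHS transforms to (s^2 + 3*s - 9)Y - (-4*s - 17).
The right side is L{e^(5*t)} = 1/(s - 5).
So (s^2 + 3*s - 9)Y = 1/(s - 5) + (-4*s - 17).
Solve for Y(s) and write it as one ratio of polynomials.

Y(s) = (-4*s^2 + 3*s + 86)/(s^3 - 2*s^2 - 24*s + 45)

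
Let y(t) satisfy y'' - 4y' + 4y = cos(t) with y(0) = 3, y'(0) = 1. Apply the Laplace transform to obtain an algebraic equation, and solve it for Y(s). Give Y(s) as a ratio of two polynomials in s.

Laplace-transform each side.
With L{y''} = s^2 Y - s·y(0) - y'(0) and L{y'} = sY - y(0), with y(0) = 3, y'(0) = 1: the LHS transforms to (s^2 - 4*s + 4)Y - (3*s - 11).
The right side is L{cos(t)} = s/(s^2 + 1).
So (s^2 - 4*s + 4)Y = s/(s^2 + 1) + (3*s - 11).
Divide through and combine into a single rational function.

Y(s) = (3*s^3 - 11*s^2 + 4*s - 11)/(s^4 - 4*s^3 + 5*s^2 - 4*s + 4)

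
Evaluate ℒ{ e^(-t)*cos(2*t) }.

L{cos(2t)} = s/(s^2 + 4).
By the first shifting theorem, multiplying by e^(-t) replaces s with s + 1.

(s + 1)/((s + 1)^2 + 4)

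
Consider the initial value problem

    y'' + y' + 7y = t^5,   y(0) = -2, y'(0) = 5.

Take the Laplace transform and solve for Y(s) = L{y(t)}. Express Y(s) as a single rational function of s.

Y(s) = (-2*s^7 + 3*s^6 + 120)/(s^8 + s^7 + 7*s^6)

Take the Laplace transform of both sides.
With L{y''} = s^2 Y - s·y(0) - y'(0) and L{y'} = sY - y(0), with y(0) = -2, y'(0) = 5: the LHS transforms to (s^2 + s + 7)Y - (-2*s + 3).
The right side is L{t^5} = 120/s^6.
So (s^2 + s + 7)Y = 120/s^6 + (-2*s + 3).
Isolate Y and clear denominators.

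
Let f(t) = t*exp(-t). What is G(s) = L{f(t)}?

G(s) = (s + 1)^(-2)

L{e^(-t)} = 1/(s + 1).
Then apply L{t·g(t)} = -d/ds[H(s)] with H(s) = 1/(s + 1):
differentiating 1 time and applying the sign gives (s + 1)^(-2).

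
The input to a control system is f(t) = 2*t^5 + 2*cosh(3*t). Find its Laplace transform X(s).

X(s) = 2*s/(s^2 - 9) + 240/s^6

By linearity of the Laplace transform, transform each term separately.
(2)·[L{cosh(3t)} = s/(s^2 - 9)]; (2)·[L{t^5} = 5!/s^6 = 120/s^6].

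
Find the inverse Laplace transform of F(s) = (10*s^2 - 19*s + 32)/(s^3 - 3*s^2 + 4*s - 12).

5*exp(3*t) - 2*sin(2*t) + 5*cos(2*t)

Factor the denominator: s^3 - 3*s^2 + 4*s - 12 = (s - 3)*(s^2 + 4).
Partial fraction decomposition gives [5/(s - 3)] + [5*s/(s^2 + 4)] + [-4/(s^2 + 4)].
Invert each term: 5/(s - 3) ↔ 5e^(3t); 5·s/(s^2 + 4) ↔ 5cos(2t); -2·2/(s^2 + 4) ↔ -2sin(2t).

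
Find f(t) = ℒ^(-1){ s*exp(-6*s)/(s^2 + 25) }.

The factor e^(-6s) signals a time shift by c = 6 (second shifting theorem).
L{cos(5t)} = s/(s^2 + 25), so L^-1{s/(s^2 + 25)} = cos(5*t).
Hence the inverse is u(t - 6) times that function evaluated at t - 6.

f(t) = Heaviside(t - 6)*(cos(5*t - 30))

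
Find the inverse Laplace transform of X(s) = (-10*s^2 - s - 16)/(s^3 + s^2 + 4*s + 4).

2*sin(2*t) - 5*cos(2*t) - 5*exp(-t)

Factor the denominator: s^3 + s^2 + 4*s + 4 = (s + 1)*(s^2 + 4).
Partial fraction decomposition gives [-5/(s + 1)] + [-5*s/(s^2 + 4)] + [4/(s^2 + 4)].
Invert each term: -5/(s + 1) ↔ -5e^(-t); -5·s/(s^2 + 4) ↔ -5cos(2t); 2·2/(s^2 + 4) ↔ 2sin(2t).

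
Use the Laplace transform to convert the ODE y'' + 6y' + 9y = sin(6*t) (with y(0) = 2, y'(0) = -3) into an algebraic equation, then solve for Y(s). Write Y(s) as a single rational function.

Take the Laplace transform of both sides.
With L{y''} = s^2 Y - s·y(0) - y'(0) and L{y'} = sY - y(0), with y(0) = 2, y'(0) = -3: the LHS transforms to (s^2 + 6*s + 9)Y - (2*s + 9).
The right side is L{sin(6*t)} = 6/(s^2 + 36).
So (s^2 + 6*s + 9)Y = 6/(s^2 + 36) + (2*s + 9).
Solve for Y(s) and write it as one ratio of polynomials.

Y(s) = (2*s^3 + 9*s^2 + 72*s + 330)/(s^4 + 6*s^3 + 45*s^2 + 216*s + 324)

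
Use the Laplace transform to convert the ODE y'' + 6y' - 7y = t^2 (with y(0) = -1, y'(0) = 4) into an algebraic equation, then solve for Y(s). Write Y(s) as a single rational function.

Laplace-transform each side.
With L{y''} = s^2 Y - s·y(0) - y'(0) and L{y'} = sY - y(0), with y(0) = -1, y'(0) = 4: the LHS transforms to (s^2 + 6*s - 7)Y - (-s - 2).
The right side is L{t^2} = 2/s^3.
So (s^2 + 6*s - 7)Y = 2/s^3 + (-s - 2).
Solve for Y(s) and write it as one ratio of polynomials.

Y(s) = (-s^4 - 2*s^3 + 2)/(s^5 + 6*s^4 - 7*s^3)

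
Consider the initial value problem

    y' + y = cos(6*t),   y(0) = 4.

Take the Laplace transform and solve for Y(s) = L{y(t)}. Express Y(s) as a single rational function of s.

Y(s) = (4*s^2 + s + 144)/(s^3 + s^2 + 36*s + 36)

Apply the Laplace transform to the equation.
Using L{y'} = sY - y(0) = sY - 4, the left side becomes (s + 1)Y - (4).
The right side is L{cos(6*t)} = s/(s^2 + 36).
So (s + 1)Y = s/(s^2 + 36) + (4).
Solve for Y(s) and write it as one ratio of polynomials.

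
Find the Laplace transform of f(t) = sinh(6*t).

L{sinh(6t)} = 6/(s^2 - 36).

6/(s^2 - 36)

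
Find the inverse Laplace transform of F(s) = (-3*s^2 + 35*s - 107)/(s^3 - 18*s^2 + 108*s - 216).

-5*t^2*exp(6*t)/2 - t*exp(6*t) - 3*exp(6*t)

Factor the denominator: s^3 - 18*s^2 + 108*s - 216 = (s - 6)^3.
Partial fraction decomposition gives [-3/(s - 6)] + [-1/(s - 6)^2] + [-5/(s - 6)^3].
Invert each term: -3/(s - 6) ↔ -3e^(6t); -1/(s - 6)^2 ↔ -t·e^(6t); -5/(s - 6)^3 ↔ (-5/2)t^2·e^(6t).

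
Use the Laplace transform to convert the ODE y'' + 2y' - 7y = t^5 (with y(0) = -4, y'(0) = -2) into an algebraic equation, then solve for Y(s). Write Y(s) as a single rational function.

Take the Laplace transform of both sides.
Using L{y''} = s^2 Y - s·y(0) - y'(0) and L{y'} = sY - y(0), with y(0) = -4, y'(0) = -2, the left side becomes (s^2 + 2*s - 7)Y - (-4*s - 10).
The right side is L{t^5} = 120/s^6.
So (s^2 + 2*s - 7)Y = 120/s^6 + (-4*s - 10).
Solve for Y(s) and write it as one ratio of polynomials.

Y(s) = (-4*s^7 - 10*s^6 + 120)/(s^8 + 2*s^7 - 7*s^6)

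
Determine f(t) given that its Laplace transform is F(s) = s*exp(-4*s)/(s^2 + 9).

f(t) = Heaviside(t - 4)*(cos(3*t - 12))

The factor e^(-4s) signals a time shift by c = 4 (second shifting theorem).
L{cos(3t)} = s/(s^2 + 9), so L^-1{s/(s^2 + 9)} = cos(3*t).
Hence the inverse is u(t - 4) times that function evaluated at t - 4.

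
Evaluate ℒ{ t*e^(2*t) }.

(s - 2)^(-2)

L{e^(2t)} = 1/(s - 2).
Then apply L{t·g(t)} = -d/ds[G(s)] with G(s) = 1/(s - 2):
differentiating 1 time and applying the sign gives (s - 2)^(-2).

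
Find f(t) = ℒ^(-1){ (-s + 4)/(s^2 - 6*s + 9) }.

f(t) = t*exp(3*t) - exp(3*t)

Factor the denominator: s^2 - 6*s + 9 = (s - 3)^2.
Partial fraction decomposition gives [-1/(s - 3)] + [(s - 3)^(-2)].
Invert each term: -1/(s - 3) ↔ -e^(3t); 1/(s - 3)^2 ↔ t·e^(3t).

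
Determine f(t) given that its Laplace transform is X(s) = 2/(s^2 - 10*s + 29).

Rewrite the denominator: s^2 - 10*s + 29 = (s - 5)^2 + 4.
The form in (s - 5) signals a first-shifting-theorem factor e^(5t).
Since L{sin(2t)} = 2/(s^2 + 4), the inverse is e^(5*t)*sin(2*t).

f(t) = exp(5*t)*sin(2*t)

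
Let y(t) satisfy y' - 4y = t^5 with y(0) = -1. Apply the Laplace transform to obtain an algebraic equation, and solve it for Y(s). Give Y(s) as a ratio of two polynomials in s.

Y(s) = (-s^6 + 120)/(s^7 - 4*s^6)

Transform both sides with L{·}.
The derivative rules (L{y'} = sY - y(0) = sY - (-1)) turn the left side into (s - 4)Y - (-1).
The right side is L{t^5} = 120/s^6.
So (s - 4)Y = 120/s^6 + (-1).
Isolate Y and clear denominators.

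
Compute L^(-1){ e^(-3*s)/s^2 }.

The factor e^(-3s) signals a time shift by c = 3 (second shifting theorem).
L{t} = 1!/s^2 = 1/s^2, so L^-1{s^(-2)} = t.
Hence the inverse is u(t - 3) times that function evaluated at t - 3.

Heaviside(t - 3)*(t - 3)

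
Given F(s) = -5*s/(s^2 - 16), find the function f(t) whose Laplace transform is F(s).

Since L{cosh(4t)} = s/(s^2 - 16), the inverse is cosh(4*t), scaled by -5.

f(t) = -5*cosh(4*t)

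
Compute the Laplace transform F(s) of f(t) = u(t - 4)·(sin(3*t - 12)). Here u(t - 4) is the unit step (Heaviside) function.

F(s) = 3*exp(-4*s)/(s^2 + 9)

By the second shifting theorem, L{u(t - c)·g(t - c)} = e^(-cs)·G(s) with c = 4 and G(s) = L{g(t)}.
L{sin(3t)} = 3/(s^2 + 9).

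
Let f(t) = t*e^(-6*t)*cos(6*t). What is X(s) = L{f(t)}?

L{cos(6t)} = s/(s^2 + 36).
Multiplying by e^(-6t) shifts s → s + 6, so L{e^(-6*t)*cos(6*t)} = (s + 6)/((s + 6)^2 + 36).
Then apply L{t·g(t)} = -d/ds[G(s)] with G(s) = (s + 6)/((s + 6)^2 + 36):
differentiating 1 time and applying the sign gives s*(s + 12)/(s^2 + 12*s + 72)^2.

X(s) = s*(s + 12)/(s^2 + 12*s + 72)^2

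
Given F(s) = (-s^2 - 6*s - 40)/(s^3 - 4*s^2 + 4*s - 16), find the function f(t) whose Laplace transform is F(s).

Factor the denominator: s^3 - 4*s^2 + 4*s - 16 = (s - 4)*(s^2 + 4).
Partial fraction decomposition gives [-4/(s - 4)] + [3*s/(s^2 + 4)] + [6/(s^2 + 4)].
Invert each term: -4/(s - 4) ↔ -4e^(4t); 3·s/(s^2 + 4) ↔ 3cos(2t); 3·2/(s^2 + 4) ↔ 3sin(2t).

f(t) = -4*exp(4*t) + 3*sin(2*t) + 3*cos(2*t)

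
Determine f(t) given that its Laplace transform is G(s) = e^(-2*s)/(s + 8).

f(t) = Heaviside(t - 2)*(exp(-8*t + 16))

The factor e^(-2s) signals a time shift by c = 2 (second shifting theorem).
L{e^(-8t)} = 1/(s + 8), so L^-1{1/(s + 8)} = e^(-8*t).
Hence the inverse is u(t - 2) times that function evaluated at t - 2.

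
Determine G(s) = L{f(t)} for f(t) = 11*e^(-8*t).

G(s) = 11/(s + 8)

L{11} = 11/s.
By the first shifting theorem, multiplying by e^(-8t) replaces s with s + 8.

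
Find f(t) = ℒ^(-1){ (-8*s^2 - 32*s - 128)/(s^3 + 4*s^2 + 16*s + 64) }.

f(t) = -4*sin(4*t) - 4*cos(4*t) - 4*exp(-4*t)

Factor the denominator: s^3 + 4*s^2 + 16*s + 64 = (s + 4)*(s^2 + 16).
Partial fraction decomposition gives [-4/(s + 4)] + [-4*s/(s^2 + 16)] + [-16/(s^2 + 16)].
Invert each term: -4/(s + 4) ↔ -4e^(-4t); -4·s/(s^2 + 16) ↔ -4cos(4t); -4·4/(s^2 + 16) ↔ -4sin(4t).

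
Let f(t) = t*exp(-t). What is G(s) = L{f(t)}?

G(s) = (s + 1)^(-2)

L{t} = 1!/s^2 = 1/s^2.
By the first shifting theorem, multiplying by e^(-t) replaces s with s + 1.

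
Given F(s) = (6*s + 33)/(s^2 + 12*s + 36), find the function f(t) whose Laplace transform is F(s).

f(t) = -3*t*exp(-6*t) + 6*exp(-6*t)

Factor the denominator: s^2 + 12*s + 36 = (s + 6)^2.
Partial fraction decomposition gives [6/(s + 6)] + [-3/(s + 6)^2].
Invert each term: 6/(s + 6) ↔ 6e^(-6t); -3/(s + 6)^2 ↔ -3t·e^(-6t).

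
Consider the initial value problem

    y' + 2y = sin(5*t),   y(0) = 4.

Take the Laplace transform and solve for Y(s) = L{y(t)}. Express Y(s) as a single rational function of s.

Laplace-transform each side.
With L{y'} = sY - y(0) = sY - 4: the LHS transforms to (s + 2)Y - (4).
The right side is L{sin(5*t)} = 5/(s^2 + 25).
So (s + 2)Y = 5/(s^2 + 25) + (4).
Divide through and combine into a single rational function.

Y(s) = (4*s^2 + 105)/(s^3 + 2*s^2 + 25*s + 50)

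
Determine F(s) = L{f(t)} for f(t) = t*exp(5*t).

F(s) = (s - 5)^(-2)

L{e^(5t)} = 1/(s - 5).
Then apply L{t·g(t)} = -d/ds[G(s)] with G(s) = 1/(s - 5):
differentiating 1 time and applying the sign gives (s - 5)^(-2).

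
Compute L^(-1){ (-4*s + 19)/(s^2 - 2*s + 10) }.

5*exp(t)*sin(3*t) - 4*exp(t)*cos(3*t)

Complete the square in the denominator: s^2 - 2*s + 10 = (s - 1)^2 + 3^2.
Split the numerator to match: -4*s + 19 = -4·(s - 1) + 5·3.
Invert each term: -4·(s - 1)/((s - 1)^2 + 9) ↔ -4e^(t)cos(3t); 5·3/((s - 1)^2 + 9) ↔ 5e^(t)sin(3t).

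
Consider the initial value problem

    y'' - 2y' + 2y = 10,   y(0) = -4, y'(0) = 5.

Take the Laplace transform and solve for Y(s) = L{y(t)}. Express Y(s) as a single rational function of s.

Y(s) = (-4*s^2 + 13*s + 10)/(s^3 - 2*s^2 + 2*s)

Apply the Laplace transform to the equation.
The derivative rules (L{y''} = s^2 Y - s·y(0) - y'(0) and L{y'} = sY - y(0), with y(0) = -4, y'(0) = 5) turn the left side into (s^2 - 2*s + 2)Y - (-4*s + 13).
The right side is L{10} = 10/s.
So (s^2 - 2*s + 2)Y = 10/s + (-4*s + 13).
Divide through and combine into a single rational function.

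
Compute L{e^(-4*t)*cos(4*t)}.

L{cos(4t)} = s/(s^2 + 16).
By the first shifting theorem, multiplying by e^(-4t) replaces s with s + 4.

(s + 4)/((s + 4)^2 + 16)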